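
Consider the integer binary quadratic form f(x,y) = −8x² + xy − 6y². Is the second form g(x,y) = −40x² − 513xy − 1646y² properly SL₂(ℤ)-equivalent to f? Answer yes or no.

D₁ = -191, D₂ = -191
f is negative-definite; reduce −f:
−f: flip: (8,-1,6)→(6,1,8)
−f: reduced (well bottom): (6,1,8) with a≤c, −a<b≤a
flip sign back: reduced form of f is (-6,-1,-8)
g is negative-definite; reduce −g:
−g: translate: b→33 (≡513 mod 80), so (40,513,1646)→(40,33,8)
−g: flip: (40,33,8)→(8,-33,40)
−g: translate: b→-1 (≡-33 mod 16), so (8,-33,40)→(8,-1,6)
−g: flip: (8,-1,6)→(6,1,8)
−g: reduced (well bottom): (6,1,8) with a≤c, −a<b≤a
flip sign back: reduced form of g is (-6,-1,-8)
reduced forms (-6, -1, -8) vs (-6, -1, -8) ⇒ equivalent

yes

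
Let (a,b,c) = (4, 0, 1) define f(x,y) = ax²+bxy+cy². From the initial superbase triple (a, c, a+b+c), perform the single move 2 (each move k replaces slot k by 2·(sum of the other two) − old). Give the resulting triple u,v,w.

start (4,1,5) = (f(1,0),f(0,1),f(1,1))
replace slot 2: 2·(4+5) − 1 = 17 → (4,17,5)

4,17,5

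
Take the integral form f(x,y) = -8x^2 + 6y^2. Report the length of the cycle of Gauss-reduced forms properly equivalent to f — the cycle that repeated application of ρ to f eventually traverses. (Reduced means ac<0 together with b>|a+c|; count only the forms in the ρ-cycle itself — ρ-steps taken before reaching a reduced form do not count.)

D = 192, ⌊√D⌋ = 13
descent: ρ → (6,12,-2)  [lands on river]
river: ρ → (-2,12,6)
ρ-cycle length = 2 (tail of 1 descent step not counted)

2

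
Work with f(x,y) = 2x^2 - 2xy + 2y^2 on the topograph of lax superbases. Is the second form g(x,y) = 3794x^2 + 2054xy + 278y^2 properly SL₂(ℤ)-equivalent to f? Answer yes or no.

D₁ = -12, D₂ = -12
f: translate: b→2 (≡-2 mod 4), so (2,-2,2)→(2,2,2)
f: reduced (well bottom): (2,2,2) with a≤c, −a<b≤a
g: flip: (3794,2054,278)→(278,-2054,3794)
g: translate: b→170 (≡-2054 mod 556), so (278,-2054,3794)→(278,170,26)
g: flip: (278,170,26)→(26,-170,278)
g: translate: b→-14 (≡-170 mod 52), so (26,-170,278)→(26,-14,2)
g: flip: (26,-14,2)→(2,14,26)
g: translate: b→2 (≡14 mod 4), so (2,14,26)→(2,2,2)
g: reduced (well bottom): (2,2,2) with a≤c, −a<b≤a
reduced forms (2, 2, 2) vs (2, 2, 2) ⇒ equivalent

yes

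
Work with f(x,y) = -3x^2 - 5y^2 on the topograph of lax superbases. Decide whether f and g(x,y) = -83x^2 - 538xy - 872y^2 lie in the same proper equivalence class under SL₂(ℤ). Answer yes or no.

D₁ = -60, D₂ = -60
f is negative-definite; reduce −f:
−f: reduced (well bottom): (3,0,5) with a≤c, −a<b≤a
flip sign back: reduced form of f is (-3,0,-5)
g is negative-definite; reduce −g:
−g: translate: b→40 (≡538 mod 166), so (83,538,872)→(83,40,5)
−g: flip: (83,40,5)→(5,-40,83)
−g: translate: b→0 (≡-40 mod 10), so (5,-40,83)→(5,0,3)
−g: flip: (5,0,3)→(3,0,5)
−g: reduced (well bottom): (3,0,5) with a≤c, −a<b≤a
flip sign back: reduced form of g is (-3,0,-5)
reduced forms (-3, 0, -5) vs (-3, 0, -5) ⇒ equivalent

yes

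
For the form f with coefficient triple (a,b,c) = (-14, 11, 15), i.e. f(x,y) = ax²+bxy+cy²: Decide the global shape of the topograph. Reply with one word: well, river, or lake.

D = b²−4ac = 11² − 4·(-14)·15 = 961
D = 31² is a perfect square ⇒ form factors over ℤ ⇒ lakes

lake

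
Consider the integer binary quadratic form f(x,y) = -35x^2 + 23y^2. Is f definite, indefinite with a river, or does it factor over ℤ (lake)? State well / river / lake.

D = b²−4ac = 0² − 4·(-35)·23 = 3220
D > 0 non-square ⇒ indefinite ⇒ periodic river

river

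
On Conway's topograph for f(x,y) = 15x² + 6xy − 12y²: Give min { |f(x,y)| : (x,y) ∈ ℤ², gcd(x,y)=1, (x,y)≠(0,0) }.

river: ρ → (-12,18,9)
river: ρ → (9,18,-12)
river: ρ → (-12,6,15)
river: ρ → (15,24,-3)
river: ρ → (-3,24,15)
river: ρ → (15,6,-12)
closes: descent 0, river 6
min |a| on river = 3

3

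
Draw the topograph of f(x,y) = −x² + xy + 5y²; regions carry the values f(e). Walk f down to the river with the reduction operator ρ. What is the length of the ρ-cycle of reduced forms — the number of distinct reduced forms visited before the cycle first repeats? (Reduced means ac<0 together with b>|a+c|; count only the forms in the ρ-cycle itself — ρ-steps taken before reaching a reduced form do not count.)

D = 21, ⌊√D⌋ = 4
descent: ρ → (5,-1,-1)
descent: ρ → (-1,3,3)  [lands on river]
river: ρ → (3,3,-1)
ρ-cycle length = 2 (tail of 2 descent steps not counted)

2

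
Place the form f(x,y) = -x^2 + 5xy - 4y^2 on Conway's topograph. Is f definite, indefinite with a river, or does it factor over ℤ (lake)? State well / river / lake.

D = b²−4ac = 5² − 4·(-1)·(-4) = 9
D = 3² is a perfect square ⇒ form factors over ℤ ⇒ lakes

lake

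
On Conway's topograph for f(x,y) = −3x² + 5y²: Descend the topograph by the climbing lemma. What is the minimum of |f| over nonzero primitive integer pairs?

descent: ρ → (5,0,-3)
descent: ρ → (-3,6,2)  [lands on river]
river: ρ → (2,6,-3)
closes: descent 2, river 2
min |a| on river = 2

2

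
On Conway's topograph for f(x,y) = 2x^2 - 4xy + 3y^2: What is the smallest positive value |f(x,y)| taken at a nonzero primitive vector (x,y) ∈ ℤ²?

translate: b→0 (≡-4 mod 4), so (2,-4,3)→(2,0,1)
flip: (2,0,1)→(1,0,2)
reduced (well bottom): (1,0,2) with a≤c, −a<b≤a
well minimum = a = 1

1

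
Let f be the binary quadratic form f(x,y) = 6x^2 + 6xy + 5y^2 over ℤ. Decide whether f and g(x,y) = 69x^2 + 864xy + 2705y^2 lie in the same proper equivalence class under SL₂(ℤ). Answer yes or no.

D₁ = -84, D₂ = -84
f: flip: (6,6,5)→(5,-6,6)
f: translate: b→4 (≡-6 mod 10), so (5,-6,6)→(5,4,5)
f: reduced (well bottom): (5,4,5) with a≤c, −a<b≤a
g: translate: b→36 (≡864 mod 138), so (69,864,2705)→(69,36,5)
g: flip: (69,36,5)→(5,-36,69)
g: translate: b→4 (≡-36 mod 10), so (5,-36,69)→(5,4,5)
g: reduced (well bottom): (5,4,5) with a≤c, −a<b≤a
reduced forms (5, 4, 5) vs (5, 4, 5) ⇒ equivalent

yes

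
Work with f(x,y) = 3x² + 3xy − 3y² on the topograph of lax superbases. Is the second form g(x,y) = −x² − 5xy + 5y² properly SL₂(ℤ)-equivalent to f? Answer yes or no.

D₁ = 45, D₂ = 45
river cycle of f (length 2): (-3, 3, 3), (3, 3, -3)
river cycle of g (length 2): (5, 5, -1), (-1, 5, 5)
cycles differ ⇒ inequivalent

no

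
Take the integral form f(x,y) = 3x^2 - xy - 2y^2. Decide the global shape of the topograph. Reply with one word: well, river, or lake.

D = b²−4ac = (-1)² − 4·3·(-2) = 25
D = 5² is a perfect square ⇒ form factors over ℤ ⇒ lakes

lake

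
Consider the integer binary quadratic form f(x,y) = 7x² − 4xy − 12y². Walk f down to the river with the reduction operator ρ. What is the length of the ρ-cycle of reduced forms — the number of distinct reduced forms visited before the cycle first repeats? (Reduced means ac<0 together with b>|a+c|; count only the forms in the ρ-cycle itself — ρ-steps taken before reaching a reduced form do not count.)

D = 352, ⌊√D⌋ = 18
descent: ρ → (-12,4,7)
descent: ρ → (7,10,-9)  [lands on river]
river: ρ → (-9,8,8)
river: ρ → (8,8,-9)
river: ρ → (-9,10,7)
river: ρ → (7,18,-1)
river: ρ → (-1,18,7)
ρ-cycle length = 6 (tail of 2 descent steps not counted)

6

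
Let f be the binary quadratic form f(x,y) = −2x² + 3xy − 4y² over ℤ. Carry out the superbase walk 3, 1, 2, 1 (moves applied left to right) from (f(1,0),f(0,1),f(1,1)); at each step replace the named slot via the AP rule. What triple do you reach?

start (-2,-4,-3) = (f(1,0),f(0,1),f(1,1))
replace slot 3: 2·((-2)+(-4)) − (-3) = -9 → (-2,-4,-9)
replace slot 1: 2·((-4)+(-9)) − (-2) = -24 → (-24,-4,-9)
replace slot 2: 2·((-24)+(-9)) − (-4) = -62 → (-24,-62,-9)
replace slot 1: 2·((-62)+(-9)) − (-24) = -118 → (-118,-62,-9)

-118,-62,-9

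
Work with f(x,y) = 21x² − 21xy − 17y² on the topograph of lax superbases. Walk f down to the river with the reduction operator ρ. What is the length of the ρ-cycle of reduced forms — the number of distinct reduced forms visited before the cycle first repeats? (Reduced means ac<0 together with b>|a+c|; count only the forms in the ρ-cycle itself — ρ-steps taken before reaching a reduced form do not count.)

D = 1869, ⌊√D⌋ = 43
descent: ρ → (-17,21,21)  [lands on river]
river: ρ → (21,21,-17)
river: ρ → (-17,13,25)
river: ρ → (25,37,-5)
river: ρ → (-5,43,1)
river: ρ → (1,43,-5)
river: ρ → (-5,37,25)
river: ρ → (25,13,-17)
ρ-cycle length = 8 (tail of 1 descent step not counted)

8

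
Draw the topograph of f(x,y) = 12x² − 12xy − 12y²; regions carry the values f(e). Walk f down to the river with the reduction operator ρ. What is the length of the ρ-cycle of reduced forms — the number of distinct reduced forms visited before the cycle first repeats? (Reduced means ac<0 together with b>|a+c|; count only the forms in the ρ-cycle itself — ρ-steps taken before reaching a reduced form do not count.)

D = 720, ⌊√D⌋ = 26
descent: ρ → (-12,12,12)  [lands on river]
river: ρ → (12,12,-12)
ρ-cycle length = 2 (tail of 1 descent step not counted)

2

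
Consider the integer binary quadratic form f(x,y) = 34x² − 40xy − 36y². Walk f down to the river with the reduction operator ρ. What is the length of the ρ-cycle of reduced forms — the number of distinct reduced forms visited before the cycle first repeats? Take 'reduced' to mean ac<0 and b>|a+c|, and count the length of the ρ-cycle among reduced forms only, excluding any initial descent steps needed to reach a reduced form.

D = 6496, ⌊√D⌋ = 80
descent: ρ → (-36,40,34)  [lands on river]
river: ρ → (34,28,-42)
river: ρ → (-42,56,20)
river: ρ → (20,64,-30)
river: ρ → (-30,56,28)
river: ρ → (28,56,-30)
river: ρ → (-30,64,20)
river: ρ → (20,56,-42)
river: ρ → (-42,28,34)
river: ρ → (34,40,-36)
river: ρ → (-36,32,38)
river: ρ → (38,44,-30)
river: ρ → (-30,76,6)
river: ρ → (6,80,-4)
river: ρ → (-4,80,6)
river: ρ → (6,76,-30)
river: ρ → (-30,44,38)
river: ρ → (38,32,-36)
ρ-cycle length = 18 (tail of 1 descent step not counted)

18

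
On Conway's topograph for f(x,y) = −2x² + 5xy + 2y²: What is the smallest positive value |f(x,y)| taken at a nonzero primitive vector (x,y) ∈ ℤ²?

river: ρ → (2,3,-4)
river: ρ → (-4,5,1)
river: ρ → (1,5,-4)
river: ρ → (-4,3,2)
river: ρ → (2,5,-2)
river: ρ → (-2,3,4)
river: ρ → (4,5,-1)
river: ρ → (-1,5,4)
river: ρ → (4,3,-2)
river: ρ → (-2,5,2)
closes: descent 0, river 10
min |a| on river = 1

1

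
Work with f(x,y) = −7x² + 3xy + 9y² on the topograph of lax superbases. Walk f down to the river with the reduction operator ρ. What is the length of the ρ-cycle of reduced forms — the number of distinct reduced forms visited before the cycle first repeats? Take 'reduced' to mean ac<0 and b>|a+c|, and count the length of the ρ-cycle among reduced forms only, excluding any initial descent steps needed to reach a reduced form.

D = 261, ⌊√D⌋ = 16
river: ρ → (9,15,-1)
river: ρ → (-1,15,9)
river: ρ → (9,3,-7)
river: ρ → (-7,11,5)
river: ρ → (5,9,-9)
river: ρ → (-9,9,5)
river: ρ → (5,11,-7)
river: ρ → (-7,3,9)
ρ-cycle length = 8 (tail of 0 descent steps not counted)

8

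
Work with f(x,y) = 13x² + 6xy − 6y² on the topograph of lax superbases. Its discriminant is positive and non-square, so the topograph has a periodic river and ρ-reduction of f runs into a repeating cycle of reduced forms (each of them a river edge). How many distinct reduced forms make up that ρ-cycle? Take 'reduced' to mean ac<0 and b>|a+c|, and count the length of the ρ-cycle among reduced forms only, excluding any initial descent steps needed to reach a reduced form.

D = 348, ⌊√D⌋ = 18
descent: ρ → (-6,18,1)  [lands on river]
river: ρ → (1,18,-6)
ρ-cycle length = 2 (tail of 1 descent step not counted)

2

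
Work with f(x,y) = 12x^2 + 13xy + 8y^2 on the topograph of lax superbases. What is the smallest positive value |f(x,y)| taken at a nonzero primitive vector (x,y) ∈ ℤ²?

translate: b→-11 (≡13 mod 24), so (12,13,8)→(12,-11,7)
flip: (12,-11,7)→(7,11,12)
translate: b→-3 (≡11 mod 14), so (7,11,12)→(7,-3,8)
reduced (well bottom): (7,-3,8) with a≤c, −a<b≤a
well minimum = a = 7

7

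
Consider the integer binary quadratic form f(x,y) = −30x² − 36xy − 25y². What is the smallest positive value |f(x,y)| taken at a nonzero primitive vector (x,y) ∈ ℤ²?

translate: b→-24 (≡36 mod 60), so (30,36,25)→(30,-24,19)
flip: (30,-24,19)→(19,24,30)
translate: b→-14 (≡24 mod 38), so (19,24,30)→(19,-14,25)
reduced (well bottom): (19,-14,25) with a≤c, −a<b≤a
well minimum |f| = |-19| = 19 (negative-definite)

19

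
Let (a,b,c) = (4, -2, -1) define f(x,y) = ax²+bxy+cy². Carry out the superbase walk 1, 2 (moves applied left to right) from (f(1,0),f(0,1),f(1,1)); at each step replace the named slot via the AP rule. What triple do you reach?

start (4,-1,1) = (f(1,0),f(0,1),f(1,1))
replace slot 1: 2·((-1)+1) − 4 = -4 → (-4,-1,1)
replace slot 2: 2·((-4)+1) − (-1) = -5 → (-4,-5,1)

-4,-5,1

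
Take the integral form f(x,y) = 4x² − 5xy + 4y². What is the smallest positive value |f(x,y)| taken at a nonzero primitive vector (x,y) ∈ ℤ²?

translate: b→3 (≡-5 mod 8), so (4,-5,4)→(4,3,3)
flip: (4,3,3)→(3,-3,4)
translate: b→3 (≡-3 mod 6), so (3,-3,4)→(3,3,4)
reduced (well bottom): (3,3,4) with a≤c, −a<b≤a
well minimum = a = 3

3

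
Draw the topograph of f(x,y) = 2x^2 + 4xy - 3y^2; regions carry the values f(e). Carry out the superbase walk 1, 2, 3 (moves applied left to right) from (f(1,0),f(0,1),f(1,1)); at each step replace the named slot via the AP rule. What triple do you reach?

start (2,-3,3) = (f(1,0),f(0,1),f(1,1))
replace slot 1: 2·((-3)+3) − 2 = -2 → (-2,-3,3)
replace slot 2: 2·((-2)+3) − (-3) = 5 → (-2,5,3)
replace slot 3: 2·((-2)+5) − 3 = 3 → (-2,5,3)

-2,5,3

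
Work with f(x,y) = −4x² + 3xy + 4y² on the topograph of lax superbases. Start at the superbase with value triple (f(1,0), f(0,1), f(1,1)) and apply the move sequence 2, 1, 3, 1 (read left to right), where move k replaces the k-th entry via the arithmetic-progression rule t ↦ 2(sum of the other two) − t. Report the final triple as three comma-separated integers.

start (-4,4,3) = (f(1,0),f(0,1),f(1,1))
replace slot 2: 2·((-4)+3) − 4 = -6 → (-4,-6,3)
replace slot 1: 2·((-6)+3) − (-4) = -2 → (-2,-6,3)
replace slot 3: 2·((-2)+(-6)) − 3 = -19 → (-2,-6,-19)
replace slot 1: 2·((-6)+(-19)) − (-2) = -48 → (-48,-6,-19)

-48,-6,-19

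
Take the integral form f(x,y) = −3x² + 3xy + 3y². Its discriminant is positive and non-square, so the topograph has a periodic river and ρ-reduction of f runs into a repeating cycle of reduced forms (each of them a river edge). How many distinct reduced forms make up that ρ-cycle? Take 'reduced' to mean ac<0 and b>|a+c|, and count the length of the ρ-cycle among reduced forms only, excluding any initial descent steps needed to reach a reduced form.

D = 45, ⌊√D⌋ = 6
river: ρ → (3,3,-3)
river: ρ → (-3,3,3)
ρ-cycle length = 2 (tail of 0 descent steps not counted)

2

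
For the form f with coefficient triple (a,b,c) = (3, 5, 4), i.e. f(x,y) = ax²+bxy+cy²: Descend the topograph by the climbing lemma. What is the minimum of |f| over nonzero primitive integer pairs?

translate: b→-1 (≡5 mod 6), so (3,5,4)→(3,-1,2)
flip: (3,-1,2)→(2,1,3)
reduced (well bottom): (2,1,3) with a≤c, −a<b≤a
well minimum = a = 2

2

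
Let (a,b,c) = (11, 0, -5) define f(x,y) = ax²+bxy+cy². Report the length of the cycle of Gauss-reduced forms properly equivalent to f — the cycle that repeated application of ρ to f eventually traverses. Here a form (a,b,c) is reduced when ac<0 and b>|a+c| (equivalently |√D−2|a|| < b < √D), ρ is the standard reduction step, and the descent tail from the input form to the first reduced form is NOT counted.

D = 220, ⌊√D⌋ = 14
descent: ρ → (-5,10,6)  [lands on river]
river: ρ → (6,14,-1)
river: ρ → (-1,14,6)
river: ρ → (6,10,-5)
ρ-cycle length = 4 (tail of 1 descent step not counted)

4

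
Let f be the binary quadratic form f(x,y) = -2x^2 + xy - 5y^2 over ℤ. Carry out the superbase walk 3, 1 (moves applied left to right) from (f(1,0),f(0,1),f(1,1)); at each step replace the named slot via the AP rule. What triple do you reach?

start (-2,-5,-6) = (f(1,0),f(0,1),f(1,1))
replace slot 3: 2·((-2)+(-5)) − (-6) = -8 → (-2,-5,-8)
replace slot 1: 2·((-5)+(-8)) − (-2) = -24 → (-24,-5,-8)

-24,-5,-8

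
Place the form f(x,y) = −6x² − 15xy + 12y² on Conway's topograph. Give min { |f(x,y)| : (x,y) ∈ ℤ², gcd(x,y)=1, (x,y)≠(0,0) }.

descent: ρ → (12,15,-6)  [lands on river]
river: ρ → (-6,21,3)
river: ρ → (3,21,-6)
river: ρ → (-6,15,12)
river: ρ → (12,9,-9)
river: ρ → (-9,9,12)
closes: descent 1, river 6
min |a| on river = 3

3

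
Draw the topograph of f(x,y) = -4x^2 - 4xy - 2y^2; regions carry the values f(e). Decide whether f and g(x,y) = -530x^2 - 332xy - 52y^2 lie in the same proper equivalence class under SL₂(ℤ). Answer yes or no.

D₁ = -16, D₂ = -16
f is negative-definite; reduce −f:
−f: flip: (4,4,2)→(2,-4,4)
−f: translate: b→0 (≡-4 mod 4), so (2,-4,4)→(2,0,2)
−f: reduced (well bottom): (2,0,2) with a≤c, −a<b≤a
flip sign back: reduced form of f is (-2,0,-2)
g is negative-definite; reduce −g:
−g: flip: (530,332,52)→(52,-332,530)
−g: translate: b→-20 (≡-332 mod 104), so (52,-332,530)→(52,-20,2)
−g: flip: (52,-20,2)→(2,20,52)
−g: translate: b→0 (≡20 mod 4), so (2,20,52)→(2,0,2)
−g: reduced (well bottom): (2,0,2) with a≤c, −a<b≤a
flip sign back: reduced form of g is (-2,0,-2)
reduced forms (-2, 0, -2) vs (-2, 0, -2) ⇒ equivalent

yes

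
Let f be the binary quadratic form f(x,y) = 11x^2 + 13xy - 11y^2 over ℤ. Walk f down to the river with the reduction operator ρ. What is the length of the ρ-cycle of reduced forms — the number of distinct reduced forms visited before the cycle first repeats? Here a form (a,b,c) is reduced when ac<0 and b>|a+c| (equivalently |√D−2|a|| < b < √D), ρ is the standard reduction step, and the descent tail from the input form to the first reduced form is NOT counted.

D = 653, ⌊√D⌋ = 25
river: ρ → (-11,9,13)
river: ρ → (13,17,-7)
river: ρ → (-7,25,1)
river: ρ → (1,25,-7)
river: ρ → (-7,17,13)
river: ρ → (13,9,-11)
river: ρ → (-11,13,11)
river: ρ → (11,9,-13)
river: ρ → (-13,17,7)
river: ρ → (7,25,-1)
river: ρ → (-1,25,7)
river: ρ → (7,17,-13)
river: ρ → (-13,9,11)
river: ρ → (11,13,-11)
ρ-cycle length = 14 (tail of 0 descent steps not counted)

14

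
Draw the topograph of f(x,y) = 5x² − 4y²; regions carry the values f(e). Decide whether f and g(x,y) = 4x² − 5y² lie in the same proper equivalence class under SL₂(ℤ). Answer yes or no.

D₁ = 80, D₂ = 80
river cycle of f (length 2): (-4, 8, 1), (1, 8, -4)
river cycle of g (length 2): (4, 8, -1), (-1, 8, 4)
cycles differ ⇒ inequivalent

no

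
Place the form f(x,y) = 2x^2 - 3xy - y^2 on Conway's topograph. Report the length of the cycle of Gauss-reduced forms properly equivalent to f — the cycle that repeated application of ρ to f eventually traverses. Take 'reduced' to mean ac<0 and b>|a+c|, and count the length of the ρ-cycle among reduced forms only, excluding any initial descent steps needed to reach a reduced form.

D = 17, ⌊√D⌋ = 4
descent: ρ → (-1,3,2)  [lands on river]
river: ρ → (2,1,-2)
river: ρ → (-2,3,1)
river: ρ → (1,3,-2)
river: ρ → (-2,1,2)
river: ρ → (2,3,-1)
ρ-cycle length = 6 (tail of 1 descent step not counted)

6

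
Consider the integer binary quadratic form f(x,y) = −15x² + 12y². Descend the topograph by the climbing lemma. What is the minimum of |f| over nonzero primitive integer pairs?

descent: ρ → (12,24,-3)  [lands on river]
river: ρ → (-3,24,12)
closes: descent 1, river 2
min |a| on river = 3

3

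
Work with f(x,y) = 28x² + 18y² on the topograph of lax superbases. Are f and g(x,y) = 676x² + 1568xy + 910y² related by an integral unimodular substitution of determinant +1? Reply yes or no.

D₁ = -2016, D₂ = -2016
f: flip: (28,0,18)→(18,0,28)
f: reduced (well bottom): (18,0,28) with a≤c, −a<b≤a
g: translate: b→216 (≡1568 mod 1352), so (676,1568,910)→(676,216,18)
g: flip: (676,216,18)→(18,-216,676)
g: translate: b→0 (≡-216 mod 36), so (18,-216,676)→(18,0,28)
g: reduced (well bottom): (18,0,28) with a≤c, −a<b≤a
reduced forms (18, 0, 28) vs (18, 0, 28) ⇒ equivalent

yes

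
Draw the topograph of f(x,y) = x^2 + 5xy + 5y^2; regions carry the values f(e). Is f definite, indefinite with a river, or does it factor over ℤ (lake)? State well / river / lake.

D = b²−4ac = 5² − 4·1·5 = 5
D > 0 non-square ⇒ indefinite ⇒ periodic river

river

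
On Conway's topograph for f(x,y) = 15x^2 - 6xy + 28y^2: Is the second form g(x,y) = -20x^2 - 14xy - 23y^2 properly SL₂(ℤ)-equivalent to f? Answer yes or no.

D₁ = -1644, D₂ = -1644
f: reduced (well bottom): (15,-6,28) with a≤c, −a<b≤a
g is negative-definite; reduce −g:
−g: reduced (well bottom): (20,14,23) with a≤c, −a<b≤a
flip sign back: reduced form of g is (-20,-14,-23)
reduced forms (15, -6, 28) vs (-20, -14, -23) ⇒ inequivalent

no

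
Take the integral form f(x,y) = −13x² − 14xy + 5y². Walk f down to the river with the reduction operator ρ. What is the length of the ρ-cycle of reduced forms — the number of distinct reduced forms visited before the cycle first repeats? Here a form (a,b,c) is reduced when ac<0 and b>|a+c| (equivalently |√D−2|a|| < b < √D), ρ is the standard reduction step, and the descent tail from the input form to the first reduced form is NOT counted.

D = 456, ⌊√D⌋ = 21
descent: ρ → (5,14,-13)  [lands on river]
river: ρ → (-13,12,6)
river: ρ → (6,12,-13)
river: ρ → (-13,14,5)
river: ρ → (5,16,-10)
river: ρ → (-10,4,11)
river: ρ → (11,18,-3)
river: ρ → (-3,18,11)
river: ρ → (11,4,-10)
river: ρ → (-10,16,5)
ρ-cycle length = 10 (tail of 1 descent step not counted)

10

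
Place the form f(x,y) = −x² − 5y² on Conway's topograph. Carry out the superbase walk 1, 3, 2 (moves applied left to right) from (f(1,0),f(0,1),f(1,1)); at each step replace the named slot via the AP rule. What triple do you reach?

start (-1,-5,-6) = (f(1,0),f(0,1),f(1,1))
replace slot 1: 2·((-5)+(-6)) − (-1) = -21 → (-21,-5,-6)
replace slot 3: 2·((-21)+(-5)) − (-6) = -46 → (-21,-5,-46)
replace slot 2: 2·((-21)+(-46)) − (-5) = -129 → (-21,-129,-46)

-21,-129,-46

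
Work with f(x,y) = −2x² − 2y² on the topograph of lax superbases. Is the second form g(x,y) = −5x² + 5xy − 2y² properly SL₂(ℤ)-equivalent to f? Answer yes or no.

D₁ = -16, D₂ = -15
discriminants differ ⇒ not SL₂(ℤ)-equivalent

no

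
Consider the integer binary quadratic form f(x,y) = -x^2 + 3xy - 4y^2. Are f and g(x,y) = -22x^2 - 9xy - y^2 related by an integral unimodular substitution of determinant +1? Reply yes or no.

D₁ = -7, D₂ = -7
f is negative-definite; reduce −f:
−f: translate: b→1 (≡-3 mod 2), so (1,-3,4)→(1,1,2)
−f: reduced (well bottom): (1,1,2) with a≤c, −a<b≤a
flip sign back: reduced form of f is (-1,-1,-2)
g is negative-definite; reduce −g:
−g: flip: (22,9,1)→(1,-9,22)
−g: translate: b→1 (≡-9 mod 2), so (1,-9,22)→(1,1,2)
−g: reduced (well bottom): (1,1,2) with a≤c, −a<b≤a
flip sign back: reduced form of g is (-1,-1,-2)
reduced forms (-1, -1, -2) vs (-1, -1, -2) ⇒ equivalent

yes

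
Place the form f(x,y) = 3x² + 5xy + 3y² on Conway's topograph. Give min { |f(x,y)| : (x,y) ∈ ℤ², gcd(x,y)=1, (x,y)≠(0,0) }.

translate: b→-1 (≡5 mod 6), so (3,5,3)→(3,-1,1)
flip: (3,-1,1)→(1,1,3)
reduced (well bottom): (1,1,3) with a≤c, −a<b≤a
well minimum = a = 1

1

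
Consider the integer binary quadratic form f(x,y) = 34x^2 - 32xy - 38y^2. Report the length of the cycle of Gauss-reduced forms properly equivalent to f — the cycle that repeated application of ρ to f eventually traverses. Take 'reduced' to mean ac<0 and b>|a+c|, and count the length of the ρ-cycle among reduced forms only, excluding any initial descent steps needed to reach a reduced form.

D = 6192, ⌊√D⌋ = 78
descent: ρ → (-38,32,34)  [lands on river]
river: ρ → (34,36,-36)
river: ρ → (-36,36,34)
river: ρ → (34,32,-38)
river: ρ → (-38,44,28)
river: ρ → (28,68,-14)
river: ρ → (-14,72,18)
river: ρ → (18,72,-14)
river: ρ → (-14,68,28)
river: ρ → (28,44,-38)
ρ-cycle length = 10 (tail of 1 descent step not counted)

10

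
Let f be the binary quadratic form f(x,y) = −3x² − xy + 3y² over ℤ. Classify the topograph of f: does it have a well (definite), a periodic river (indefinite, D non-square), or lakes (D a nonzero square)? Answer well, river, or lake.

D = b²−4ac = (-1)² − 4·(-3)·3 = 37
D > 0 non-square ⇒ indefinite ⇒ periodic river

river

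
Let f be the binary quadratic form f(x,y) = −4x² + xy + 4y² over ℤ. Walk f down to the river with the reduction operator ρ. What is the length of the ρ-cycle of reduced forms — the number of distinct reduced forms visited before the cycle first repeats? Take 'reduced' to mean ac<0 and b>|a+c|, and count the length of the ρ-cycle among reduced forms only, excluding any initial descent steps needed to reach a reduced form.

D = 65, ⌊√D⌋ = 8
river: ρ → (4,7,-1)
river: ρ → (-1,7,4)
river: ρ → (4,1,-4)
river: ρ → (-4,7,1)
river: ρ → (1,7,-4)
river: ρ → (-4,1,4)
ρ-cycle length = 6 (tail of 0 descent steps not counted)

6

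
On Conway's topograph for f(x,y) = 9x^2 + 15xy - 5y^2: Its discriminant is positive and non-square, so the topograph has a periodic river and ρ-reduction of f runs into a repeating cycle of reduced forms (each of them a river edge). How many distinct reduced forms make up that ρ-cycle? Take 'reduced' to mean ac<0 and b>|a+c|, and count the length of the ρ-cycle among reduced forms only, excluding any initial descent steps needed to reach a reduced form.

D = 405, ⌊√D⌋ = 20
river: ρ → (-5,15,9)
river: ρ → (9,3,-11)
river: ρ → (-11,19,1)
river: ρ → (1,19,-11)
river: ρ → (-11,3,9)
river: ρ → (9,15,-5)
ρ-cycle length = 6 (tail of 0 descent steps not counted)

6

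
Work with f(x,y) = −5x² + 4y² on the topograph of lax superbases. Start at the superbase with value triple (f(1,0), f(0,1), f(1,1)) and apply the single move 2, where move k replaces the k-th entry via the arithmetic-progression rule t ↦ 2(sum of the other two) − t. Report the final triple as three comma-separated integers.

start (-5,4,-1) = (f(1,0),f(0,1),f(1,1))
replace slot 2: 2·((-5)+(-1)) − 4 = -16 → (-5,-16,-1)

-5,-16,-1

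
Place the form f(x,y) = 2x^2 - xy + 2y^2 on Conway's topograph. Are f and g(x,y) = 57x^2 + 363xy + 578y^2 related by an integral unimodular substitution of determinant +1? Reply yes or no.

D₁ = -15, D₂ = -15
f: flip: (2,-1,2)→(2,1,2)
f: reduced (well bottom): (2,1,2) with a≤c, −a<b≤a
g: translate: b→21 (≡363 mod 114), so (57,363,578)→(57,21,2)
g: flip: (57,21,2)→(2,-21,57)
g: translate: b→-1 (≡-21 mod 4), so (2,-21,57)→(2,-1,2)
g: flip: (2,-1,2)→(2,1,2)
g: reduced (well bottom): (2,1,2) with a≤c, −a<b≤a
reduced forms (2, 1, 2) vs (2, 1, 2) ⇒ equivalent

yes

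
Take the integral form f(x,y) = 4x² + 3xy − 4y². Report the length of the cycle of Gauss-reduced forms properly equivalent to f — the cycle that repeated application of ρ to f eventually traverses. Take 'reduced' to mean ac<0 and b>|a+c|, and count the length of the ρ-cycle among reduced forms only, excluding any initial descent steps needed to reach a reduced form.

D = 73, ⌊√D⌋ = 8
river: ρ → (-4,5,3)
river: ρ → (3,7,-2)
river: ρ → (-2,5,6)
river: ρ → (6,7,-1)
river: ρ → (-1,7,6)
river: ρ → (6,5,-2)
river: ρ → (-2,7,3)
river: ρ → (3,5,-4)
river: ρ → (-4,3,4)
river: ρ → (4,5,-3)
river: ρ → (-3,7,2)
river: ρ → (2,5,-6)
river: ρ → (-6,7,1)
river: ρ → (1,7,-6)
river: ρ → (-6,5,2)
river: ρ → (2,7,-3)
river: ρ → (-3,5,4)
river: ρ → (4,3,-4)
ρ-cycle length = 18 (tail of 0 descent steps not counted)

18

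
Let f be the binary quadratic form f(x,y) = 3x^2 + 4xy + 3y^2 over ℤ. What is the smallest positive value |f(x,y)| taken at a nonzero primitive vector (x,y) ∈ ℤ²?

translate: b→-2 (≡4 mod 6), so (3,4,3)→(3,-2,2)
flip: (3,-2,2)→(2,2,3)
reduced (well bottom): (2,2,3) with a≤c, −a<b≤a
well minimum = a = 2

2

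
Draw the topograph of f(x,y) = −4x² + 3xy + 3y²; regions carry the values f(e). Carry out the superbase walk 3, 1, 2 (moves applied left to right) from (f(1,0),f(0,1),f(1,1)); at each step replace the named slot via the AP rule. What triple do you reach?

start (-4,3,2) = (f(1,0),f(0,1),f(1,1))
replace slot 3: 2·((-4)+3) − 2 = -4 → (-4,3,-4)
replace slot 1: 2·(3+(-4)) − (-4) = 2 → (2,3,-4)
replace slot 2: 2·(2+(-4)) − 3 = -7 → (2,-7,-4)

2,-7,-4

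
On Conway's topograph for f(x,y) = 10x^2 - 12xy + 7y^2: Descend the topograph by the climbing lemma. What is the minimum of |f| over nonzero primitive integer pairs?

translate: b→8 (≡-12 mod 20), so (10,-12,7)→(10,8,5)
flip: (10,8,5)→(5,-8,10)
translate: b→2 (≡-8 mod 10), so (5,-8,10)→(5,2,7)
reduced (well bottom): (5,2,7) with a≤c, −a<b≤a
well minimum = a = 5

5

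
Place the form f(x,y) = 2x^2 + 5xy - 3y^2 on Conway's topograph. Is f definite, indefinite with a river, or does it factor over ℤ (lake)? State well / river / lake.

D = b²−4ac = 5² − 4·2·(-3) = 49
D = 7² is a perfect square ⇒ form factors over ℤ ⇒ lakes

lake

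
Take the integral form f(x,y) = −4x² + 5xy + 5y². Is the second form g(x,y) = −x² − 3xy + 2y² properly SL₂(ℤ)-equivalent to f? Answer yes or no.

D₁ = 105, D₂ = 17
discriminants differ ⇒ not SL₂(ℤ)-equivalent

no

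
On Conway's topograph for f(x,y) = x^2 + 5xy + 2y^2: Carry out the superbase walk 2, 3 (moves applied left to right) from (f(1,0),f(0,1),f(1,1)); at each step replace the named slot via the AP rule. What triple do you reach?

start (1,2,8) = (f(1,0),f(0,1),f(1,1))
replace slot 2: 2·(1+8) − 2 = 16 → (1,16,8)
replace slot 3: 2·(1+16) − 8 = 26 → (1,16,26)

1,16,26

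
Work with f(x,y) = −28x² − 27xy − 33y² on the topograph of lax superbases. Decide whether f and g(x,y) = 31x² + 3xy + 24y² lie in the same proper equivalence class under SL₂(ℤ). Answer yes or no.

D₁ = -2967, D₂ = -2967
f is negative-definite; reduce −f:
−f: reduced (well bottom): (28,27,33) with a≤c, −a<b≤a
flip sign back: reduced form of f is (-28,-27,-33)
g: flip: (31,3,24)→(24,-3,31)
g: reduced (well bottom): (24,-3,31) with a≤c, −a<b≤a
reduced forms (-28, -27, -33) vs (24, -3, 31) ⇒ inequivalent

no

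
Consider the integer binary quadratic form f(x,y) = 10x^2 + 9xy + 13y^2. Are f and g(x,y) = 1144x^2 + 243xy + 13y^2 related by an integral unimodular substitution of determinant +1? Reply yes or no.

D₁ = -439, D₂ = -439
f: reduced (well bottom): (10,9,13) with a≤c, −a<b≤a
g: flip: (1144,243,13)→(13,-243,1144)
g: translate: b→-9 (≡-243 mod 26), so (13,-243,1144)→(13,-9,10)
g: flip: (13,-9,10)→(10,9,13)
g: reduced (well bottom): (10,9,13) with a≤c, −a<b≤a
reduced forms (10, 9, 13) vs (10, 9, 13) ⇒ equivalent

yes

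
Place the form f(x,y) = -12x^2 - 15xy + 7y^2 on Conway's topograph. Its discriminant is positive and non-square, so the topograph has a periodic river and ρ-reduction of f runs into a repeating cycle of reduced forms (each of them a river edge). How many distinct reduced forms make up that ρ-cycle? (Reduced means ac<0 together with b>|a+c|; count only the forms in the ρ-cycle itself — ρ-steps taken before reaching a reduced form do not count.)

D = 561, ⌊√D⌋ = 23
descent: ρ → (7,15,-12)  [lands on river]
river: ρ → (-12,9,10)
river: ρ → (10,11,-11)
river: ρ → (-11,11,10)
river: ρ → (10,9,-12)
river: ρ → (-12,15,7)
river: ρ → (7,13,-14)
river: ρ → (-14,15,6)
river: ρ → (6,21,-5)
river: ρ → (-5,19,10)
river: ρ → (10,21,-3)
river: ρ → (-3,21,10)
river: ρ → (10,19,-5)
river: ρ → (-5,21,6)
river: ρ → (6,15,-14)
river: ρ → (-14,13,7)
ρ-cycle length = 16 (tail of 1 descent step not counted)

16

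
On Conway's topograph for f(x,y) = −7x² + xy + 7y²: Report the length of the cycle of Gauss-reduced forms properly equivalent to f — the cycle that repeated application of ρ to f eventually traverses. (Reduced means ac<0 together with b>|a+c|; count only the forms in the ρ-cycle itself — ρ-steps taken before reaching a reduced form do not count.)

D = 197, ⌊√D⌋ = 14
river: ρ → (7,13,-1)
river: ρ → (-1,13,7)
river: ρ → (7,1,-7)
river: ρ → (-7,13,1)
river: ρ → (1,13,-7)
river: ρ → (-7,1,7)
ρ-cycle length = 6 (tail of 0 descent steps not counted)

6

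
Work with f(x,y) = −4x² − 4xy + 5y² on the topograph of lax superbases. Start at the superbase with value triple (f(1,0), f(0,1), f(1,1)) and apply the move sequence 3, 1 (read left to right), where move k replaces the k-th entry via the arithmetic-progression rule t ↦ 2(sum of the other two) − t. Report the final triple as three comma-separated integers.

start (-4,5,-3) = (f(1,0),f(0,1),f(1,1))
replace slot 3: 2·((-4)+5) − (-3) = 5 → (-4,5,5)
replace slot 1: 2·(5+5) − (-4) = 24 → (24,5,5)

24,5,5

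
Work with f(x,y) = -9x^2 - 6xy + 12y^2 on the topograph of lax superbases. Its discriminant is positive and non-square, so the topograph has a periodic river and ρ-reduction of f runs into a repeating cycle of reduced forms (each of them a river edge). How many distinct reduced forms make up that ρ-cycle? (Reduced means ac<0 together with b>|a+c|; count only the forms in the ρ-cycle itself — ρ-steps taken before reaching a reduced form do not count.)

D = 468, ⌊√D⌋ = 21
descent: ρ → (12,6,-9)  [lands on river]
river: ρ → (-9,12,9)
river: ρ → (9,6,-12)
river: ρ → (-12,18,3)
river: ρ → (3,18,-12)
river: ρ → (-12,6,9)
river: ρ → (9,12,-9)
river: ρ → (-9,6,12)
river: ρ → (12,18,-3)
river: ρ → (-3,18,12)
ρ-cycle length = 10 (tail of 1 descent step not counted)

10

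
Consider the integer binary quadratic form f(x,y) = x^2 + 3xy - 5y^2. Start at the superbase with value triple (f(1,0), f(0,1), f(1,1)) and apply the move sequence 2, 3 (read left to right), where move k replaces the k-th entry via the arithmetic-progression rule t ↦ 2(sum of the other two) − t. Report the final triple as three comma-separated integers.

start (1,-5,-1) = (f(1,0),f(0,1),f(1,1))
replace slot 2: 2·(1+(-1)) − (-5) = 5 → (1,5,-1)
replace slot 3: 2·(1+5) − (-1) = 13 → (1,5,13)

1,5,13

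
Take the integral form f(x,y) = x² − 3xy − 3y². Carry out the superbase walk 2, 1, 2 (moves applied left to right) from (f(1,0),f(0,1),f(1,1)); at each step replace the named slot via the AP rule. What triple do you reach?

start (1,-3,-5) = (f(1,0),f(0,1),f(1,1))
replace slot 2: 2·(1+(-5)) − (-3) = -5 → (1,-5,-5)
replace slot 1: 2·((-5)+(-5)) − 1 = -21 → (-21,-5,-5)
replace slot 2: 2·((-21)+(-5)) − (-5) = -47 → (-21,-47,-5)

-21,-47,-5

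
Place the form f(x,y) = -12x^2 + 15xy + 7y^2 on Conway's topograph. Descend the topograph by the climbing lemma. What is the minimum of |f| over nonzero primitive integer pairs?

river: ρ → (7,13,-14)
river: ρ → (-14,15,6)
river: ρ → (6,21,-5)
river: ρ → (-5,19,10)
river: ρ → (10,21,-3)
river: ρ → (-3,21,10)
river: ρ → (10,19,-5)
river: ρ → (-5,21,6)
river: ρ → (6,15,-14)
river: ρ → (-14,13,7)
river: ρ → (7,15,-12)
river: ρ → (-12,9,10)
river: ρ → (10,11,-11)
river: ρ → (-11,11,10)
river: ρ → (10,9,-12)
river: ρ → (-12,15,7)
closes: descent 0, river 16
min |a| on river = 3

3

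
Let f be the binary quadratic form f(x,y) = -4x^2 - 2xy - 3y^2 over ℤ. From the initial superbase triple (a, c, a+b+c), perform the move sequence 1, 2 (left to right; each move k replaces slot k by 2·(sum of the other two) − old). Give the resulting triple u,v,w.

start (-4,-3,-9) = (f(1,0),f(0,1),f(1,1))
replace slot 1: 2·((-3)+(-9)) − (-4) = -20 → (-20,-3,-9)
replace slot 2: 2·((-20)+(-9)) − (-3) = -55 → (-20,-55,-9)

-20,-55,-9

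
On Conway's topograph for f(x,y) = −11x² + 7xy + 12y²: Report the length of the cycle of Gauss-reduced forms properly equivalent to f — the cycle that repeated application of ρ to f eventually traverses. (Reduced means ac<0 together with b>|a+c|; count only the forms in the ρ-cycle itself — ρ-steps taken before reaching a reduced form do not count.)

D = 577, ⌊√D⌋ = 24
river: ρ → (12,17,-6)
river: ρ → (-6,19,9)
river: ρ → (9,17,-8)
river: ρ → (-8,15,11)
river: ρ → (11,7,-12)
river: ρ → (-12,17,6)
river: ρ → (6,19,-9)
river: ρ → (-9,17,8)
river: ρ → (8,15,-11)
river: ρ → (-11,7,12)
ρ-cycle length = 10 (tail of 0 descent steps not counted)

10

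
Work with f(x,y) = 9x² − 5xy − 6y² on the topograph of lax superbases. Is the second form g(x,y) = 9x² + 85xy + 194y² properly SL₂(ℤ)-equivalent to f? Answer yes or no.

D₁ = 241, D₂ = 241
river cycle of f (length 38): (-6, 5, 9), (9, 13, -2), (-2, 15, 2), (2, 13, -9), (-9, 5, 6), (6, 7, -8), (-8, 9, 5), (5, 11, -6), (-6, 13, 3), (3, 11, -10), … (28 more)
river cycle of g (length 38): (9, 13, -2), (-2, 15, 2), (2, 13, -9), (-9, 5, 6), (6, 7, -8), (-8, 9, 5), (5, 11, -6), (-6, 13, 3), (3, 11, -10), (-10, 9, 4), … (28 more)
cycles coincide ⇒ equivalent

yes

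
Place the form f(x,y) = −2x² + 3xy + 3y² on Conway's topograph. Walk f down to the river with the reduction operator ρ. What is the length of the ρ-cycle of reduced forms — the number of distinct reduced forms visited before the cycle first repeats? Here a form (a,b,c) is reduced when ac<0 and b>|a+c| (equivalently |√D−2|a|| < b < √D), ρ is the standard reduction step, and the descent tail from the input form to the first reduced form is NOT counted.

D = 33, ⌊√D⌋ = 5
river: ρ → (3,3,-2)
river: ρ → (-2,5,1)
river: ρ → (1,5,-2)
river: ρ → (-2,3,3)
ρ-cycle length = 4 (tail of 0 descent steps not counted)

4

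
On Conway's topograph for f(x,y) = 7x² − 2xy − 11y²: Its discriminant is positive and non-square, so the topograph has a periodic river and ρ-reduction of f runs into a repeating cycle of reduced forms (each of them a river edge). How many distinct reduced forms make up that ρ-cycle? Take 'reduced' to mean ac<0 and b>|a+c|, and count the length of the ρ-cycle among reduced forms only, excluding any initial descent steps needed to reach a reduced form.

D = 312, ⌊√D⌋ = 17
descent: ρ → (-11,2,7)
descent: ρ → (7,12,-6)  [lands on river]
river: ρ → (-6,12,7)
river: ρ → (7,16,-2)
river: ρ → (-2,16,7)
ρ-cycle length = 4 (tail of 2 descent steps not counted)

4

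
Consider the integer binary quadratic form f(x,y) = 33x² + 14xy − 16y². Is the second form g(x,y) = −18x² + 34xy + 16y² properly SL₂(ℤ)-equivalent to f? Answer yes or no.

D₁ = 2308, D₂ = 2308
river cycle of f (length 6): (-16, 18, 31), (31, 44, -3), (-3, 46, 16), (16, 18, -31), (-31, 44, 3), (3, 46, -16)
river cycle of g (length 10): (16, 30, -22), (-22, 14, 24), (24, 34, -12), (-12, 38, 18), (18, 34, -16), (-16, 30, 22), (22, 14, -24), (-24, 34, 12), (12, 38, -18), (-18, 34, 16)
cycles differ ⇒ inequivalent

no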